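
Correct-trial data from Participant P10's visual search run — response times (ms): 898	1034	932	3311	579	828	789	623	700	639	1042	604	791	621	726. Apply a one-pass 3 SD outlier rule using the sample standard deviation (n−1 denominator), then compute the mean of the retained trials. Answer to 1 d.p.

771.9 ms

n = 15, ΣRT = 14117, M = 941.133
Σ(x−M)² = 6339699.73; s = √(6339699.73/14) = 672.931
Cutoffs: 941.133 ± 3·672.931 → [-1077.7, 2959.9]
Outside: 3311 → excluded.
Retained (n=14): Σ = 10806, mean = 10806/14 = 771.857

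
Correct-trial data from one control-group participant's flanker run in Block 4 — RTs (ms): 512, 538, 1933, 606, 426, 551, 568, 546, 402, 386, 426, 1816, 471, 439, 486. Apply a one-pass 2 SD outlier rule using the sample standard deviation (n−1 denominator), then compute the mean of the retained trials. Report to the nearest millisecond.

489 ms

n = 15, ΣRT = 10106, M = 673.733
Σ(x−M)² = 3393070.93; s = √(3393070.93/14) = 492.303
Cutoffs: 673.733 ± 2·492.303 → [-310.9, 1658.3]
Outside: 1816, 1933 → excluded.
Retained (n=13): Σ = 6357, mean = 6357/13 = 489.000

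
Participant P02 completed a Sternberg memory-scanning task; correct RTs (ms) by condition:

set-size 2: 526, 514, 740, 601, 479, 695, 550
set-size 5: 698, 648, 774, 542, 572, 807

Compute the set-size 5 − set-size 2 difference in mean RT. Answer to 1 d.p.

M(set-size 2) = 4105/7 = 586.429
M(set-size 5) = 4041/6 = 673.500
Difference = 673.500 − 586.429 = 87.071 ms

87.1 ms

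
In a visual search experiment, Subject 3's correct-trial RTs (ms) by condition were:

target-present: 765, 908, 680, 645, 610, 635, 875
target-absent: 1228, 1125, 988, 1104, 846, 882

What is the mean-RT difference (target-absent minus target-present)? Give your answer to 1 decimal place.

297.7 ms

M(target-present) = 5118/7 = 731.143
M(target-absent) = 6173/6 = 1028.833
Difference = 1028.833 − 731.143 = 297.690 ms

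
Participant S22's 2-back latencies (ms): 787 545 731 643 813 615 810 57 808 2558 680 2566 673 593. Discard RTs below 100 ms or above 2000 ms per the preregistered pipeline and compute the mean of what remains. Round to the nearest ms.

700 ms

Excluded: 57, 2558, 2566
Retained (n=11): Σ = 7698
Mean = 7698/11 = 699.8182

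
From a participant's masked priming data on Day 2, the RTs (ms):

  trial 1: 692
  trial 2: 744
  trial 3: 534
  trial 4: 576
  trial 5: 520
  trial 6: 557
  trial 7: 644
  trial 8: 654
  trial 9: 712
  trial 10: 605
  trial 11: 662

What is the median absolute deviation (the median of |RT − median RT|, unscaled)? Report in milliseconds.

Sorted: 520, 534, 557, 576, 605, 644, 654, 662, 692, 712, 744 → median = 644
|x − 644|: 48, 100, 110, 68, 124, 87, 0, 10, 68, 39, 18
Sorted deviations: 0, 10, 18, 39, 48, 68, 68, 87, 100, 110, 124 → MAD = 68

68 ms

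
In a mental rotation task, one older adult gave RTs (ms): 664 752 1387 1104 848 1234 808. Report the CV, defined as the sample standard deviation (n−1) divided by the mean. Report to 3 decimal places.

n = 7, Σ = 6797, M = 971.0000
Σ(x−M)² = 443822.000; s = √(443822.000/6) = 271.9749
CV = 271.9749 / 971.0000 = 0.28010

0.280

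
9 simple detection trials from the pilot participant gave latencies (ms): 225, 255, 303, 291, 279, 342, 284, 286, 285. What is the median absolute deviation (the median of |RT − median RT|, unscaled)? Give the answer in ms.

Sorted: 225, 255, 279, 284, 285, 286, 291, 303, 342 → median = 285
|x − 285|: 60, 30, 18, 6, 6, 57, 1, 1, 0
Sorted deviations: 0, 1, 1, 6, 6, 18, 30, 57, 60 → MAD = 6

6 ms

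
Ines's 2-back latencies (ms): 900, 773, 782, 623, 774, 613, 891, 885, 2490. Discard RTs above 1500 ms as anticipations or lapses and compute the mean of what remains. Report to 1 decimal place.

780.1 ms

Excluded: 2490
Retained (n=8): Σ = 6241
Mean = 6241/8 = 780.1250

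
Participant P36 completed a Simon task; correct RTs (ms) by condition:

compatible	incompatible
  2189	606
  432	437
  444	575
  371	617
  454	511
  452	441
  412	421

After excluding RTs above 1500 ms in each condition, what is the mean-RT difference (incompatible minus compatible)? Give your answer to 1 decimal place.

compatible: exclude 2189
M(compatible) = 2565/6 = 427.500
M(incompatible) = 3608/7 = 515.429
Difference = 515.429 − 427.500 = 87.929 ms

87.9 ms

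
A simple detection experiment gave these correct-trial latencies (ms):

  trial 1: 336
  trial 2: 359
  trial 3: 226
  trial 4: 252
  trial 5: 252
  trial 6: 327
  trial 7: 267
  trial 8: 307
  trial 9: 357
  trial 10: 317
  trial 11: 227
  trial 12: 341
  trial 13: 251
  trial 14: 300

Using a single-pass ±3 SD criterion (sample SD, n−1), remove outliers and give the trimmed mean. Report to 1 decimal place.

294.2 ms

n = 14, ΣRT = 4119, M = 294.214
Σ(x−M)² = 29208.36; s = √(29208.36/13) = 47.400
Cutoffs: 294.214 ± 3·47.400 → [152.0, 436.4]
No RTs fall outside the cutoffs; all 14 retained. Mean = 4119/14 = 294.214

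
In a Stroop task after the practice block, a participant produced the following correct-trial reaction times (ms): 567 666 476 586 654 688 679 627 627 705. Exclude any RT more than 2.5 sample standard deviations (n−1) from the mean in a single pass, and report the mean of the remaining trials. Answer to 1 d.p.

627.5 ms

n = 10, ΣRT = 6275, M = 627.500
Σ(x−M)² = 42838.50; s = √(42838.50/9) = 68.992
Cutoffs: 627.500 ± 2.5·68.992 → [455.0, 800.0]
No RTs fall outside the cutoffs; all 10 retained. Mean = 6275/10 = 627.500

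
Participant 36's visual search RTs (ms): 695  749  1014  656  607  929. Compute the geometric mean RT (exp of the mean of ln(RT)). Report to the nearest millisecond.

ln(RT): 6.5439, 6.6187, 6.9217, 6.4862, 6.4085, 6.8341
Mean ln(RT) = 39.8131/6 = 6.63552
Geometric mean = exp(6.63552) = 761.67 ms

762 ms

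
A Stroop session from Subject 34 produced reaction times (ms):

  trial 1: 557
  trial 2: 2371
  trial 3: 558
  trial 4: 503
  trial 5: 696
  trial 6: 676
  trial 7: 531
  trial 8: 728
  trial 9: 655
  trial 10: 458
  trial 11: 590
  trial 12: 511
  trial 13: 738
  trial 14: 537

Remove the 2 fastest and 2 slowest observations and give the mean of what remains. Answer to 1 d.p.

603.9 ms

Sorted: 458, 503, 511, 531, 537, 557, 558, 590, 655, 676, 696, 728, 738, 2371
Drop lowest 2 (458, 503) and highest 2 (738, 2371)
Remaining (n=10): Σ = 6039, mean = 6039/10 = 603.900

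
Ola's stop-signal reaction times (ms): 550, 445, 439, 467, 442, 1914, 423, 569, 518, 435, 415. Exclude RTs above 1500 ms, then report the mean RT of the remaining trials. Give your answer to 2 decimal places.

Excluded: 1914
Retained (n=10): Σ = 4703
Mean = 4703/10 = 470.3000

470.30 ms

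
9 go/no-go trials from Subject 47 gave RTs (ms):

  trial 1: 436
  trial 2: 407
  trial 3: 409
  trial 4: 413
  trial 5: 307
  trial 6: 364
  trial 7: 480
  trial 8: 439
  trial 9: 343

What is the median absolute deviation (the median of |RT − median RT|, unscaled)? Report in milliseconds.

Sorted: 307, 343, 364, 407, 409, 413, 436, 439, 480 → median = 409
|x − 409|: 27, 2, 0, 4, 102, 45, 71, 30, 66
Sorted deviations: 0, 2, 4, 27, 30, 45, 66, 71, 102 → MAD = 30

30 ms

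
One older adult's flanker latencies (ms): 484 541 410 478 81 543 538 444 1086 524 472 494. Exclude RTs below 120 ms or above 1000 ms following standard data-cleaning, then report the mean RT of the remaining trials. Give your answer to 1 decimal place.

Excluded: 81, 1086
Retained (n=10): Σ = 4928
Mean = 4928/10 = 492.8000

492.8 ms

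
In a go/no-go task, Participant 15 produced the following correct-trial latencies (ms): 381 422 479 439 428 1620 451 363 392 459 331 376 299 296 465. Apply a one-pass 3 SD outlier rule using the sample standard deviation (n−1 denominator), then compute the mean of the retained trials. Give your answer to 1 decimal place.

n = 15, ΣRT = 7201, M = 480.067
Σ(x−M)² = 1439724.93; s = √(1439724.93/14) = 320.683
Cutoffs: 480.067 ± 3·320.683 → [-482.0, 1442.1]
Outside: 1620 → excluded.
Retained (n=14): Σ = 5581, mean = 5581/14 = 398.643

398.6 ms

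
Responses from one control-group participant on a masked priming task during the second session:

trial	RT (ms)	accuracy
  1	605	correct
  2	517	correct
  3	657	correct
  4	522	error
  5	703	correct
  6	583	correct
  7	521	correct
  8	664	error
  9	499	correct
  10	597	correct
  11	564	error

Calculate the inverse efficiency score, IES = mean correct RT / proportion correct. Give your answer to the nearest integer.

Correct trials (n=8): 605, 517, 657, 703, 583, 521, 499, 597
Mean correct RT = 4682/8 = 585.2500 ms
Proportion correct = 8/11
IES = 585.2500 / (8/11) = 804.719 ms

805 ms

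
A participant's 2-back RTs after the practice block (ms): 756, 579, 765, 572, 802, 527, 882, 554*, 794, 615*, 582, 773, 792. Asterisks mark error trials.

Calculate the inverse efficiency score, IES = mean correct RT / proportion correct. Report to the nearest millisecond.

841 ms

Correct trials (n=11): 756, 579, 765, 572, 802, 527, 882, 794, 582, 773, 792
Mean correct RT = 7824/11 = 711.2727 ms
Proportion correct = 11/13
IES = 711.2727 / (11/13) = 840.595 ms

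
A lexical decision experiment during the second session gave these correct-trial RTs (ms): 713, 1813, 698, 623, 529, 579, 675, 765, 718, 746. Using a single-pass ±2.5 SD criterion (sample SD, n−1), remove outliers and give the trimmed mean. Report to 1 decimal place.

n = 10, ΣRT = 7859, M = 785.900
Σ(x−M)² = 1222254.90; s = √(1222254.90/9) = 368.519
Cutoffs: 785.900 ± 2.5·368.519 → [-135.4, 1707.2]
Outside: 1813 → excluded.
Retained (n=9): Σ = 6046, mean = 6046/9 = 671.778

671.8 ms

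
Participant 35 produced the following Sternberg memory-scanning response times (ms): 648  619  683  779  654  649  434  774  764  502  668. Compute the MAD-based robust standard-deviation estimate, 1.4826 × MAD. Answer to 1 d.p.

51.9 ms

Sorted: 434, 502, 619, 648, 649, 654, 668, 683, 764, 774, 779 → median = 654
|x − 654| sorted: 0, 5, 6, 14, 29, 35, 110, 120, 125, 152, 220 → MAD = 35
Robust SD ≈ 1.4826 × 35 = 51.891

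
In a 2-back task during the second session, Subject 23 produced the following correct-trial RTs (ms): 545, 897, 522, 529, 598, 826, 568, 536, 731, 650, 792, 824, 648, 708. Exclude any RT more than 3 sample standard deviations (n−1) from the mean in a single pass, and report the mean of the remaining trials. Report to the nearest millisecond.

n = 14, ΣRT = 9374, M = 669.571
Σ(x−M)² = 211465.43; s = √(211465.43/13) = 127.540
Cutoffs: 669.571 ± 3·127.540 → [287.0, 1052.2]
No RTs fall outside the cutoffs; all 14 retained. Mean = 9374/14 = 669.571

670 ms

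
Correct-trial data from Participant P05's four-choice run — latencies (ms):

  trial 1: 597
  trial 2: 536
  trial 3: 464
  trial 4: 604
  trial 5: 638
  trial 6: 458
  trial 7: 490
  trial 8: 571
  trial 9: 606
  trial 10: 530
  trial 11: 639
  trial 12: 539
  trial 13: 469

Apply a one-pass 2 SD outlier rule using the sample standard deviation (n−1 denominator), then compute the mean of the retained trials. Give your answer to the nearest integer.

n = 13, ΣRT = 7141, M = 549.308
Σ(x−M)² = 51098.77; s = √(51098.77/12) = 65.255
Cutoffs: 549.308 ± 2·65.255 → [418.8, 679.8]
No RTs fall outside the cutoffs; all 13 retained. Mean = 7141/13 = 549.308

549 ms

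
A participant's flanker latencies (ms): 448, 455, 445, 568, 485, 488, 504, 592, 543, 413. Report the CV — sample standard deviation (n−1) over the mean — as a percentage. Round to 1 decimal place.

11.7%

n = 10, Σ = 4941, M = 494.1000
Σ(x−M)² = 30296.900; s = √(30296.900/9) = 58.0200
CV = 58.0200 / 494.1000 = 0.11743 = 11.743%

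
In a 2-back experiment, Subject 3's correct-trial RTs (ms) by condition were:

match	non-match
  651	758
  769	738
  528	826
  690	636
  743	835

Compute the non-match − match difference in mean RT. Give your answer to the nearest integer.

82 ms

M(match) = 3381/5 = 676.200
M(non-match) = 3793/5 = 758.600
Difference = 758.600 − 676.200 = 82.400 ms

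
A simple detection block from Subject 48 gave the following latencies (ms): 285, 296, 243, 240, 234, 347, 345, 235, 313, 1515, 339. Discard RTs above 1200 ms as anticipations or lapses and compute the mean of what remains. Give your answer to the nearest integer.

Excluded: 1515
Retained (n=10): Σ = 2877
Mean = 2877/10 = 287.7000

288 ms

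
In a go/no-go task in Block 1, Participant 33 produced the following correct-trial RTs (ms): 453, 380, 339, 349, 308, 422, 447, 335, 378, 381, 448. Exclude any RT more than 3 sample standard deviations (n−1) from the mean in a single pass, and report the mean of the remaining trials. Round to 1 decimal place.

385.5 ms

n = 11, ΣRT = 4240, M = 385.455
Σ(x−M)² = 25734.73; s = √(25734.73/10) = 50.729
Cutoffs: 385.455 ± 3·50.729 → [233.3, 537.6]
No RTs fall outside the cutoffs; all 11 retained. Mean = 4240/11 = 385.455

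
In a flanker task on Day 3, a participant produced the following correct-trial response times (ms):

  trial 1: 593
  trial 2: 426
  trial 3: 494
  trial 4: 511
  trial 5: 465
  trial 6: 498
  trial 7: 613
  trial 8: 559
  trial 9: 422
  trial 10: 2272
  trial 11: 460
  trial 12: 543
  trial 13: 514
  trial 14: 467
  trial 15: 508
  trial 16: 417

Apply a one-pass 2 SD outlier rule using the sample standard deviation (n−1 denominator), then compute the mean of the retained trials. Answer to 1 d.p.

499.3 ms

n = 16, ΣRT = 9762, M = 610.125
Σ(x−M)² = 2995475.75; s = √(2995475.75/15) = 446.876
Cutoffs: 610.125 ± 2·446.876 → [-283.6, 1503.9]
Outside: 2272 → excluded.
Retained (n=15): Σ = 7490, mean = 7490/15 = 499.333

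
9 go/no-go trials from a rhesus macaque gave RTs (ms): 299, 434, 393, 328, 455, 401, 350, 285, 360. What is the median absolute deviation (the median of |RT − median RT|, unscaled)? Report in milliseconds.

41 ms

Sorted: 285, 299, 328, 350, 360, 393, 401, 434, 455 → median = 360
|x − 360|: 61, 74, 33, 32, 95, 41, 10, 75, 0
Sorted deviations: 0, 10, 32, 33, 41, 61, 74, 75, 95 → MAD = 41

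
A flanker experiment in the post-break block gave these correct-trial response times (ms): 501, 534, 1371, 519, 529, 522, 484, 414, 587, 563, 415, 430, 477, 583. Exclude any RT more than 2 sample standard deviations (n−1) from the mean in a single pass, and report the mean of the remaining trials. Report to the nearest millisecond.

504 ms

n = 14, ΣRT = 7929, M = 566.357
Σ(x−M)² = 738571.21; s = √(738571.21/13) = 238.355
Cutoffs: 566.357 ± 2·238.355 → [89.6, 1043.1]
Outside: 1371 → excluded.
Retained (n=13): Σ = 6558, mean = 6558/13 = 504.462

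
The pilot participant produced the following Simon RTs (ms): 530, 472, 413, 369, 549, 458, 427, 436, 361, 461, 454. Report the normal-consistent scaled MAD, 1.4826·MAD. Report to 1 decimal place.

40.0 ms

Sorted: 361, 369, 413, 427, 436, 454, 458, 461, 472, 530, 549 → median = 454
|x − 454| sorted: 0, 4, 7, 18, 18, 27, 41, 76, 85, 93, 95 → MAD = 27
Robust SD ≈ 1.4826 × 27 = 40.030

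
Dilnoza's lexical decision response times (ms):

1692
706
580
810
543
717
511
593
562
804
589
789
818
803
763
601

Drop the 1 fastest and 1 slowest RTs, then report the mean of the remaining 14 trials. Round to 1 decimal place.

691.3 ms

Sorted: 511, 543, 562, 580, 589, 593, 601, 706, 717, 763, 789, 803, 804, 810, 818, 1692
Drop lowest 1 (511) and highest 1 (1692)
Remaining (n=14): Σ = 9678, mean = 9678/14 = 691.286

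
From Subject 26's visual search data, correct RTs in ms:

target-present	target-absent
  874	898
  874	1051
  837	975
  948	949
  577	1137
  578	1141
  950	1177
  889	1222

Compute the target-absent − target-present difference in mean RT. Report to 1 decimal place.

252.9 ms

M(target-present) = 6527/8 = 815.875
M(target-absent) = 8550/8 = 1068.750
Difference = 1068.750 − 815.875 = 252.875 ms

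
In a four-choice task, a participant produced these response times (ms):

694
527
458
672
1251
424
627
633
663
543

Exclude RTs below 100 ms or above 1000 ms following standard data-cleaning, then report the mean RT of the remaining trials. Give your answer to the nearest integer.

582 ms

Excluded: 1251
Retained (n=9): Σ = 5241
Mean = 5241/9 = 582.3333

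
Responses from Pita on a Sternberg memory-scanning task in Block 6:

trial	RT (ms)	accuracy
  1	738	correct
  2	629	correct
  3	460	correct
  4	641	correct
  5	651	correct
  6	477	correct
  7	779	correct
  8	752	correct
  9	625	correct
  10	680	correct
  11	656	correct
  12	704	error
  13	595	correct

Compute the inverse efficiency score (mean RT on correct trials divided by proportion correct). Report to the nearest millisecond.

Correct trials (n=12): 738, 629, 460, 641, 651, 477, 779, 752, 625, 680, 656, 595
Mean correct RT = 7683/12 = 640.2500 ms
Proportion correct = 12/13
IES = 640.2500 / (12/13) = 693.604 ms

694 ms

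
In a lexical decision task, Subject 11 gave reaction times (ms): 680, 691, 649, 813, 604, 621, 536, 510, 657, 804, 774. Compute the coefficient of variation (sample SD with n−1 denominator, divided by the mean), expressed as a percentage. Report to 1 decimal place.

15.0%

n = 11, Σ = 7339, M = 667.1818
Σ(x−M)² = 100597.636; s = √(100597.636/10) = 100.2984
CV = 100.2984 / 667.1818 = 0.15033 = 15.033%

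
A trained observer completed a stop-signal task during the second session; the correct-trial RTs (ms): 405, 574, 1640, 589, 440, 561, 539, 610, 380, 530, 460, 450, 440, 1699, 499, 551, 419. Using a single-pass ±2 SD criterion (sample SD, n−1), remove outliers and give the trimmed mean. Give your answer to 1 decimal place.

n = 17, ΣRT = 10786, M = 634.471
Σ(x−M)² = 2505328.24; s = √(2505328.24/16) = 395.706
Cutoffs: 634.471 ± 2·395.706 → [-156.9, 1425.9]
Outside: 1640, 1699 → excluded.
Retained (n=15): Σ = 7447, mean = 7447/15 = 496.467

496.5 ms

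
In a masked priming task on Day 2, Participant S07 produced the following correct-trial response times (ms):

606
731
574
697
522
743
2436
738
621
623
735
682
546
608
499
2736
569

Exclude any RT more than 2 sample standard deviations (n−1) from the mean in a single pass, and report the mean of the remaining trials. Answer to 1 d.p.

n = 17, ΣRT = 14666, M = 862.706
Σ(x−M)² = 6873067.53; s = √(6873067.53/16) = 655.413
Cutoffs: 862.706 ± 2·655.413 → [-448.1, 2173.5]
Outside: 2436, 2736 → excluded.
Retained (n=15): Σ = 9494, mean = 9494/15 = 632.933

632.9 ms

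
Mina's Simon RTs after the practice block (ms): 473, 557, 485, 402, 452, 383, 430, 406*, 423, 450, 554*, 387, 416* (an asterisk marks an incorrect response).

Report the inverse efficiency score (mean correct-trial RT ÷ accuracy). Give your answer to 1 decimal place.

Correct trials (n=10): 473, 557, 485, 402, 452, 383, 430, 423, 450, 387
Mean correct RT = 4442/10 = 444.2000 ms
Proportion correct = 10/13
IES = 444.2000 / (10/13) = 577.460 ms

577.5 ms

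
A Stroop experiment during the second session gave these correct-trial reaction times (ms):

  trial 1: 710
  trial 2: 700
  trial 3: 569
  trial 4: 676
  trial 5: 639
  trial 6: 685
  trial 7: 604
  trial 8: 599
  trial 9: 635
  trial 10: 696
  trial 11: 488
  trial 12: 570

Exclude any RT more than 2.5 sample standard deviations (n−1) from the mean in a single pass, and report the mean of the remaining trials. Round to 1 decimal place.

n = 12, ΣRT = 7571, M = 630.917
Σ(x−M)² = 50014.92; s = √(50014.92/11) = 67.430
Cutoffs: 630.917 ± 2.5·67.430 → [462.3, 799.5]
No RTs fall outside the cutoffs; all 12 retained. Mean = 7571/12 = 630.917

630.9 ms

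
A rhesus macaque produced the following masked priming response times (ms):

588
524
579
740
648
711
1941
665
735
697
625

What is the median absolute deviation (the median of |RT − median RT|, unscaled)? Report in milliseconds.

70 ms

Sorted: 524, 579, 588, 625, 648, 665, 697, 711, 735, 740, 1941 → median = 665
|x − 665|: 77, 141, 86, 75, 17, 46, 1276, 0, 70, 32, 40
Sorted deviations: 0, 17, 32, 40, 46, 70, 75, 77, 86, 141, 1276 → MAD = 70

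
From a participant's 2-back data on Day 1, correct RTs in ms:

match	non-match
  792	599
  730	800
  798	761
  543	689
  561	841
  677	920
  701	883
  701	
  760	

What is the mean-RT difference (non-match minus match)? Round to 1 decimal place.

88.8 ms

M(match) = 6263/9 = 695.889
M(non-match) = 5493/7 = 784.714
Difference = 784.714 − 695.889 = 88.825 ms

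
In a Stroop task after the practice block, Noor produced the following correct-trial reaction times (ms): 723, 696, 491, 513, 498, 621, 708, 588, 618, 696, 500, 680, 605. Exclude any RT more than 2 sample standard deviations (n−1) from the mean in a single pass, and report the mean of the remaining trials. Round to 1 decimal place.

610.5 ms

n = 13, ΣRT = 7937, M = 610.538
Σ(x−M)² = 90969.23; s = √(90969.23/12) = 87.068
Cutoffs: 610.538 ± 2·87.068 → [436.4, 784.7]
No RTs fall outside the cutoffs; all 13 retained. Mean = 7937/13 = 610.538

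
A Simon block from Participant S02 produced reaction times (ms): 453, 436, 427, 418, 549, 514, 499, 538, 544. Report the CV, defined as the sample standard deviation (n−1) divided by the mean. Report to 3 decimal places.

n = 9, Σ = 4378, M = 486.4444
Σ(x−M)² = 22682.222; s = √(22682.222/8) = 53.2473
CV = 53.2473 / 486.4444 = 0.10946

0.109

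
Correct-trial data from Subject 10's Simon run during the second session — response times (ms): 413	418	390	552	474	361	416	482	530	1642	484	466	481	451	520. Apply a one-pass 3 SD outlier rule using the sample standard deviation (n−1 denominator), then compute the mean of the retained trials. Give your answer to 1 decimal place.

459.9 ms

n = 15, ΣRT = 8080, M = 538.667
Σ(x−M)² = 1343685.33; s = √(1343685.33/14) = 309.802
Cutoffs: 538.667 ± 3·309.802 → [-390.7, 1468.1]
Outside: 1642 → excluded.
Retained (n=14): Σ = 6438, mean = 6438/14 = 459.857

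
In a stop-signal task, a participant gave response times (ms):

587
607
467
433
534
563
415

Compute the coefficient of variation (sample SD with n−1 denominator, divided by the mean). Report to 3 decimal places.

n = 7, Σ = 3606, M = 515.1429
Σ(x−M)² = 35340.857; s = √(35340.857/6) = 76.7473
CV = 76.7473 / 515.1429 = 0.14898

0.149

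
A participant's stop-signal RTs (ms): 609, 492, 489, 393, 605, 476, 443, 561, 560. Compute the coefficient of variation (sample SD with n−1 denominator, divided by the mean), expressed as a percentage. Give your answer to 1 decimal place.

n = 9, Σ = 4628, M = 514.2222
Σ(x−M)² = 43865.556; s = √(43865.556/8) = 74.0486
CV = 74.0486 / 514.2222 = 0.14400 = 14.400%

14.4%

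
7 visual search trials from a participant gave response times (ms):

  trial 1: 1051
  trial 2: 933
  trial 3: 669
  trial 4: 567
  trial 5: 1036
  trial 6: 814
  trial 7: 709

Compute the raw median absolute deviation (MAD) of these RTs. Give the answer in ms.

145 ms

Sorted: 567, 669, 709, 814, 933, 1036, 1051 → median = 814
|x − 814|: 237, 119, 145, 247, 222, 0, 105
Sorted deviations: 0, 105, 119, 145, 222, 237, 247 → MAD = 145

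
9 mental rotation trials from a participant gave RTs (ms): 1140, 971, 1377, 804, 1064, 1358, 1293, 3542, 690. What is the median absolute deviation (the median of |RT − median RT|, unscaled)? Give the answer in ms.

218 ms

Sorted: 690, 804, 971, 1064, 1140, 1293, 1358, 1377, 3542 → median = 1140
|x − 1140|: 0, 169, 237, 336, 76, 218, 153, 2402, 450
Sorted deviations: 0, 76, 153, 169, 218, 237, 336, 450, 2402 → MAD = 218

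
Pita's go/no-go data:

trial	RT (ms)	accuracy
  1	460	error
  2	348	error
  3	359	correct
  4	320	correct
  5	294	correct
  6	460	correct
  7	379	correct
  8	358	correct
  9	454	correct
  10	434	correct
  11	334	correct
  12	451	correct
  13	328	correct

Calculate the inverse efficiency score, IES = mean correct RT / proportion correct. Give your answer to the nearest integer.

448 ms

Correct trials (n=11): 359, 320, 294, 460, 379, 358, 454, 434, 334, 451, 328
Mean correct RT = 4171/11 = 379.1818 ms
Proportion correct = 11/13
IES = 379.1818 / (11/13) = 448.124 ms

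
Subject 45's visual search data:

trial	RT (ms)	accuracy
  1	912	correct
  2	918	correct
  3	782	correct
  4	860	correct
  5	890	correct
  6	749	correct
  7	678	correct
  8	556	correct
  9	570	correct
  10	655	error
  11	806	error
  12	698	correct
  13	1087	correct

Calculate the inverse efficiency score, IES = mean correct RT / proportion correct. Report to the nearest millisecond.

Correct trials (n=11): 912, 918, 782, 860, 890, 749, 678, 556, 570, 698, 1087
Mean correct RT = 8700/11 = 790.9091 ms
Proportion correct = 11/13
IES = 790.9091 / (11/13) = 934.711 ms

935 ms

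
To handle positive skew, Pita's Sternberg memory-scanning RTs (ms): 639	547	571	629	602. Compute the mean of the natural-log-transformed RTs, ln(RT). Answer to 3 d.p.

ln(RT): 6.4599, 6.3044, 6.3474, 6.4441, 6.4003
Σ ln(RT) = 31.9561
Mean = 31.9561/5 = 6.39123

6.391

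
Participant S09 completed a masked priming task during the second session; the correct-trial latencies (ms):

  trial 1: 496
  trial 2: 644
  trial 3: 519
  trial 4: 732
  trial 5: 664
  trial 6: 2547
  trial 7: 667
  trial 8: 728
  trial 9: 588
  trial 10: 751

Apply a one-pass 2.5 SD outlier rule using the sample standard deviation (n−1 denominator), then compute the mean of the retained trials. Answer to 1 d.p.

643.2 ms

n = 10, ΣRT = 8336, M = 833.600
Σ(x−M)² = 3329770.40; s = √(3329770.40/9) = 608.255
Cutoffs: 833.600 ± 2.5·608.255 → [-687.0, 2354.2]
Outside: 2547 → excluded.
Retained (n=9): Σ = 5789, mean = 5789/9 = 643.222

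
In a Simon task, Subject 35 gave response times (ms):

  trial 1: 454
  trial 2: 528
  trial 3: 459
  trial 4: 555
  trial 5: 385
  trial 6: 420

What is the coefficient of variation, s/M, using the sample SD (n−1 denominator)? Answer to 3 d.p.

n = 6, Σ = 2801, M = 466.8333
Σ(x−M)² = 20630.833; s = √(20630.833/5) = 64.2352
CV = 64.2352 / 466.8333 = 0.13760

0.138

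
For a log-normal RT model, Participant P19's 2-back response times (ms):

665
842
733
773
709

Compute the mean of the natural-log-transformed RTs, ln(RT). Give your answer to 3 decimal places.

ln(RT): 6.4998, 6.7358, 6.5971, 6.6503, 6.5639
Σ ln(RT) = 33.0468
Mean = 33.0468/5 = 6.60937

6.609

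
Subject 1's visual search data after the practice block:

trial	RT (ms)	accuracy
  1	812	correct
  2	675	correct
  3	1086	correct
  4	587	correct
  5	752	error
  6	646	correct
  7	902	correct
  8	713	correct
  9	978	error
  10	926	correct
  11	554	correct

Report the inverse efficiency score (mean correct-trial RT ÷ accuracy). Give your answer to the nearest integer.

937 ms

Correct trials (n=9): 812, 675, 1086, 587, 646, 902, 713, 926, 554
Mean correct RT = 6901/9 = 766.7778 ms
Proportion correct = 9/11
IES = 766.7778 / (9/11) = 937.173 ms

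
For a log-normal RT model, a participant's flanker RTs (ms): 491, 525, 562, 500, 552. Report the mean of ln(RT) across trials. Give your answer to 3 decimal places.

ln(RT): 6.1964, 6.2634, 6.3315, 6.2146, 6.3135
Σ ln(RT) = 31.3195
Mean = 31.3195/5 = 6.26390

6.264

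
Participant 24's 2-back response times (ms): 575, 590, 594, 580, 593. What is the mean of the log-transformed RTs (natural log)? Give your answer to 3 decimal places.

ln(RT): 6.3544, 6.3801, 6.3869, 6.3630, 6.3852
Σ ln(RT) = 31.8696
Mean = 31.8696/5 = 6.37392

6.374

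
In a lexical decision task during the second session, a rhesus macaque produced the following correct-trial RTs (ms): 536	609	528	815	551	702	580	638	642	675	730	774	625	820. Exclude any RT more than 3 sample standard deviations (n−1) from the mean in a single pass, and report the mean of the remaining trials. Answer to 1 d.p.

n = 14, ΣRT = 9225, M = 658.929
Σ(x−M)² = 125208.93; s = √(125208.93/13) = 98.140
Cutoffs: 658.929 ± 3·98.140 → [364.5, 953.3]
No RTs fall outside the cutoffs; all 14 retained. Mean = 9225/14 = 658.929

658.9 ms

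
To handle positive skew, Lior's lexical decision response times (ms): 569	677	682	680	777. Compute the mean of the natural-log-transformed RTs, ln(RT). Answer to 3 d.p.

ln(RT): 6.3439, 6.5177, 6.5250, 6.5221, 6.6554
Σ ln(RT) = 32.5641
Mean = 32.5641/5 = 6.51282

6.513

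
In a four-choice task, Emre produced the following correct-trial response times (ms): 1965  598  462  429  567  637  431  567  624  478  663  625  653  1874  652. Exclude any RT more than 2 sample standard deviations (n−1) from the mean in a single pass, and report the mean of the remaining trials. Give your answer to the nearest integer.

568 ms

n = 15, ΣRT = 11225, M = 748.333
Σ(x−M)² = 3262223.33; s = √(3262223.33/14) = 482.717
Cutoffs: 748.333 ± 2·482.717 → [-217.1, 1713.8]
Outside: 1874, 1965 → excluded.
Retained (n=13): Σ = 7386, mean = 7386/13 = 568.154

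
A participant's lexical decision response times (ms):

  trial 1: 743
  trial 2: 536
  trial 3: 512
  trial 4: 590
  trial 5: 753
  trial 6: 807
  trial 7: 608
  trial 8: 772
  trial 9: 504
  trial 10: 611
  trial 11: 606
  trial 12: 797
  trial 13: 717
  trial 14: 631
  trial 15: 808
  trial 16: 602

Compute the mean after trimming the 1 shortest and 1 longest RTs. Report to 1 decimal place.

663.2 ms

Sorted: 504, 512, 536, 590, 602, 606, 608, 611, 631, 717, 743, 753, 772, 797, 807, 808
Drop lowest 1 (504) and highest 1 (808)
Remaining (n=14): Σ = 9285, mean = 9285/14 = 663.214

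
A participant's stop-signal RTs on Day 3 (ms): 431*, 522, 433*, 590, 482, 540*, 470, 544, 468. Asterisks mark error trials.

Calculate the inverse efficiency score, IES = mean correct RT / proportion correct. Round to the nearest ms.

Correct trials (n=6): 522, 590, 482, 470, 544, 468
Mean correct RT = 3076/6 = 512.6667 ms
Proportion correct = 6/9
IES = 512.6667 / (6/9) = 769.000 ms

769 ms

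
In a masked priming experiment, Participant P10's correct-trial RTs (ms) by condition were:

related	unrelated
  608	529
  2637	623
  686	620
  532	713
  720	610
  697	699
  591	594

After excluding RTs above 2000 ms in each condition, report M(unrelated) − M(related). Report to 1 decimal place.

-12.1 ms

related: exclude 2637
M(related) = 3834/6 = 639.000
M(unrelated) = 4388/7 = 626.857
Difference = 626.857 − 639.000 = -12.143 ms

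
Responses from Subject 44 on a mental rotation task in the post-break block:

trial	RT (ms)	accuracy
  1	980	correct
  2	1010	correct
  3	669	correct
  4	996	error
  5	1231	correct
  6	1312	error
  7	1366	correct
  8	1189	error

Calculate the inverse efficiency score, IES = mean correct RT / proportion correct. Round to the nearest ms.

Correct trials (n=5): 980, 1010, 669, 1231, 1366
Mean correct RT = 5256/5 = 1051.2000 ms
Proportion correct = 5/8
IES = 1051.2000 / (5/8) = 1681.920 ms

1682 ms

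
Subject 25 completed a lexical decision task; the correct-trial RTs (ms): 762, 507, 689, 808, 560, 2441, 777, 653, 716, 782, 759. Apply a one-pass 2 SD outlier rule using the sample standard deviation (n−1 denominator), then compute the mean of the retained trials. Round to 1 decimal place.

701.3 ms

n = 11, ΣRT = 9454, M = 859.455
Σ(x−M)² = 2842474.73; s = √(2842474.73/10) = 533.149
Cutoffs: 859.455 ± 2·533.149 → [-206.8, 1925.8]
Outside: 2441 → excluded.
Retained (n=10): Σ = 7013, mean = 7013/10 = 701.300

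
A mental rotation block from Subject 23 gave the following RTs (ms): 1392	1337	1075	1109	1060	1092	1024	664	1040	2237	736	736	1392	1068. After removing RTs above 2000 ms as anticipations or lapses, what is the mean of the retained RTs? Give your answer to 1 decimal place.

1055.8 ms

Excluded: 2237
Retained (n=13): Σ = 13725
Mean = 13725/13 = 1055.7692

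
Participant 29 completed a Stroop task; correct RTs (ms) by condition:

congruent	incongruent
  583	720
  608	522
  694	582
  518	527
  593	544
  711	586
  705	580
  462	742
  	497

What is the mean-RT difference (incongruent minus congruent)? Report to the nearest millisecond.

M(congruent) = 4874/8 = 609.250
M(incongruent) = 5300/9 = 588.889
Difference = 588.889 − 609.250 = -20.361 ms

-20 ms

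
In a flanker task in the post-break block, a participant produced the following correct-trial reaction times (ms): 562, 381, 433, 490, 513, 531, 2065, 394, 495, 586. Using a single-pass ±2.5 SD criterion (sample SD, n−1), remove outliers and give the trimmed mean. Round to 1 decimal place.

n = 10, ΣRT = 6450, M = 645.000
Σ(x−M)² = 2281356.00; s = √(2281356.00/9) = 503.472
Cutoffs: 645.000 ± 2.5·503.472 → [-613.7, 1903.7]
Outside: 2065 → excluded.
Retained (n=9): Σ = 4385, mean = 4385/9 = 487.222

487.2 ms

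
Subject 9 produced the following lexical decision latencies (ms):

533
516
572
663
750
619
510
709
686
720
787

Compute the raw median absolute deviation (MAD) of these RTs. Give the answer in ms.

87 ms

Sorted: 510, 516, 533, 572, 619, 663, 686, 709, 720, 750, 787 → median = 663
|x − 663|: 130, 147, 91, 0, 87, 44, 153, 46, 23, 57, 124
Sorted deviations: 0, 23, 44, 46, 57, 87, 91, 124, 130, 147, 153 → MAD = 87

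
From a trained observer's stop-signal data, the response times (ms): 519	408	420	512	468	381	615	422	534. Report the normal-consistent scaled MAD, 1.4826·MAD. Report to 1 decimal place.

75.6 ms

Sorted: 381, 408, 420, 422, 468, 512, 519, 534, 615 → median = 468
|x − 468| sorted: 0, 44, 46, 48, 51, 60, 66, 87, 147 → MAD = 51
Robust SD ≈ 1.4826 × 51 = 75.613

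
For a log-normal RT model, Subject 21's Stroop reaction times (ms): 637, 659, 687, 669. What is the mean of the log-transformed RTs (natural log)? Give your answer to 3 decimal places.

6.496

ln(RT): 6.4568, 6.4907, 6.5323, 6.5058
Σ ln(RT) = 25.9856
Mean = 25.9856/4 = 6.49640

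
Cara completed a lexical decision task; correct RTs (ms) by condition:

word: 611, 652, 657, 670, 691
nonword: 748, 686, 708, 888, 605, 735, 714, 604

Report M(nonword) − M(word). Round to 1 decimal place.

M(word) = 3281/5 = 656.200
M(nonword) = 5688/8 = 711.000
Difference = 711.000 − 656.200 = 54.800 ms

54.8 ms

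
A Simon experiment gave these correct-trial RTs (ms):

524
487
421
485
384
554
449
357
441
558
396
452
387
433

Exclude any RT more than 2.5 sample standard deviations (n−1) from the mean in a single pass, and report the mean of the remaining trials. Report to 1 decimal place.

n = 14, ΣRT = 6328, M = 452.000
Σ(x−M)² = 51600.00; s = √(51600.00/13) = 63.002
Cutoffs: 452.000 ± 2.5·63.002 → [294.5, 609.5]
No RTs fall outside the cutoffs; all 14 retained. Mean = 6328/14 = 452.000

452.0 ms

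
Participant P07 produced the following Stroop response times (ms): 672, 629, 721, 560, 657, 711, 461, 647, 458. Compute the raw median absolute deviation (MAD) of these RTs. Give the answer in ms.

64 ms

Sorted: 458, 461, 560, 629, 647, 657, 672, 711, 721 → median = 647
|x − 647|: 25, 18, 74, 87, 10, 64, 186, 0, 189
Sorted deviations: 0, 10, 18, 25, 64, 74, 87, 186, 189 → MAD = 64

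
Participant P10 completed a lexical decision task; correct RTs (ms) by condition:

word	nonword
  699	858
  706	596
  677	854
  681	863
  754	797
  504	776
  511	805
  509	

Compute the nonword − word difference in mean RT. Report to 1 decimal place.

162.6 ms

M(word) = 5041/8 = 630.125
M(nonword) = 5549/7 = 792.714
Difference = 792.714 − 630.125 = 162.589 ms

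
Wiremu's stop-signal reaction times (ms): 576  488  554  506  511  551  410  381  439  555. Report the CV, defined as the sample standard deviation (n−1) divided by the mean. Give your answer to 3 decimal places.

0.135

n = 10, Σ = 4971, M = 497.1000
Σ(x−M)² = 40516.900; s = √(40516.900/9) = 67.0960
CV = 67.0960 / 497.1000 = 0.13497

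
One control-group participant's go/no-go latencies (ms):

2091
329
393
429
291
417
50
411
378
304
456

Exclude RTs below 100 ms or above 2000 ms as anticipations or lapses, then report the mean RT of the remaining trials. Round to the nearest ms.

Excluded: 50, 2091
Retained (n=9): Σ = 3408
Mean = 3408/9 = 378.6667

379 ms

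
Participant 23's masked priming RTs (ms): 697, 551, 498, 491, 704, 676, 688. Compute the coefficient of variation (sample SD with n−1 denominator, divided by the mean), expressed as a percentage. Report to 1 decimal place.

n = 7, Σ = 4305, M = 615.0000
Σ(x−M)² = 56856.000; s = √(56856.000/6) = 97.3447
CV = 97.3447 / 615.0000 = 0.15828 = 15.828%

15.8%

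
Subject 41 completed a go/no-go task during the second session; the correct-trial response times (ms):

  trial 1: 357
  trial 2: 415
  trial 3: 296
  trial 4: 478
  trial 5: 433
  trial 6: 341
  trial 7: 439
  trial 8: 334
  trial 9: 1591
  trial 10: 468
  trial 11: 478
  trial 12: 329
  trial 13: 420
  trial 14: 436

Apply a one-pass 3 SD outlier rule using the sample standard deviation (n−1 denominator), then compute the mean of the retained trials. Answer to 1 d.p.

n = 14, ΣRT = 6815, M = 486.786
Σ(x−M)² = 1359902.36; s = √(1359902.36/13) = 323.431
Cutoffs: 486.786 ± 3·323.431 → [-483.5, 1457.1]
Outside: 1591 → excluded.
Retained (n=13): Σ = 5224, mean = 5224/13 = 401.846

401.8 ms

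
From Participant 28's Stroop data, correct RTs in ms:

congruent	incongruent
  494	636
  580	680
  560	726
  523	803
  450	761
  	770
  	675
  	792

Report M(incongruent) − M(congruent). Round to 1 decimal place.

M(congruent) = 2607/5 = 521.400
M(incongruent) = 5843/8 = 730.375
Difference = 730.375 − 521.400 = 208.975 ms

209.0 ms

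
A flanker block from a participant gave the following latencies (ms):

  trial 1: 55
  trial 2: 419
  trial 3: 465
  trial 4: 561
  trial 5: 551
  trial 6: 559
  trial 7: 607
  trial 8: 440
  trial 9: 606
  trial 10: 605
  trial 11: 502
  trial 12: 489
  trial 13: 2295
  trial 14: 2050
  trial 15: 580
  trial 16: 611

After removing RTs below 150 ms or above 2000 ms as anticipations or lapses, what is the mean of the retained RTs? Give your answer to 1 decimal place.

Excluded: 55, 2050, 2295
Retained (n=13): Σ = 6995
Mean = 6995/13 = 538.0769

538.1 ms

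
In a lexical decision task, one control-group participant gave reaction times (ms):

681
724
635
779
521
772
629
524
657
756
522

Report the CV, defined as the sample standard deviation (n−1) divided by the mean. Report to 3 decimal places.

0.152

n = 11, Σ = 7200, M = 654.5455
Σ(x−M)² = 98586.727; s = √(98586.727/10) = 99.2908
CV = 99.2908 / 654.5455 = 0.15169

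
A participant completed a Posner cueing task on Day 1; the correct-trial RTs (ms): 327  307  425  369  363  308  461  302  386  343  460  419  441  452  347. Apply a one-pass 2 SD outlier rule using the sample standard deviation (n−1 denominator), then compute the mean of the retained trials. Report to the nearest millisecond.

n = 15, ΣRT = 5710, M = 380.667
Σ(x−M)² = 47715.33; s = √(47715.33/14) = 58.380
Cutoffs: 380.667 ± 2·58.380 → [263.9, 497.4]
No RTs fall outside the cutoffs; all 15 retained. Mean = 5710/15 = 380.667

381 ms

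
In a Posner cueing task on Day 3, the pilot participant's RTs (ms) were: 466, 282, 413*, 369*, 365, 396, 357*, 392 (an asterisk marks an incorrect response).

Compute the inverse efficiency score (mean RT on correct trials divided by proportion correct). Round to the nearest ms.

608 ms

Correct trials (n=5): 466, 282, 365, 396, 392
Mean correct RT = 1901/5 = 380.2000 ms
Proportion correct = 5/8
IES = 380.2000 / (5/8) = 608.320 ms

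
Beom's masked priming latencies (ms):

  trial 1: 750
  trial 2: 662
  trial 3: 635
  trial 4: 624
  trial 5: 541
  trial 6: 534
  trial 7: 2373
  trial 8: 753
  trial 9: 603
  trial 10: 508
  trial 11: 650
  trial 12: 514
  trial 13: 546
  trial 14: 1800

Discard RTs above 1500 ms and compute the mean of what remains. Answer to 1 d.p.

610.0 ms

Excluded: 1800, 2373
Retained (n=12): Σ = 7320
Mean = 7320/12 = 610.0000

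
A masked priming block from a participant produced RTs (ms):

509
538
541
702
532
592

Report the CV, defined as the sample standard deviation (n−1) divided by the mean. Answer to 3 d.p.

0.124

n = 6, Σ = 3414, M = 569.0000
Σ(x−M)² = 24932.000; s = √(24932.000/5) = 70.6144
CV = 70.6144 / 569.0000 = 0.12410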